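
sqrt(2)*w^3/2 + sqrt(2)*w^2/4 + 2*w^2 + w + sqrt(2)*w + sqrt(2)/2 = (w + 1/2)*(w + sqrt(2))*(sqrt(2)*w/2 + 1)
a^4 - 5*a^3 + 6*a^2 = a^2*(a - 3)*(a - 2)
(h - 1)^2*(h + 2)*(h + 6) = h^4 + 6*h^3 - 3*h^2 - 16*h + 12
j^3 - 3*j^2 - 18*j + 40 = (j - 5)*(j - 2)*(j + 4)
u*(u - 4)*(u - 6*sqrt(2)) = u^3 - 6*sqrt(2)*u^2 - 4*u^2 + 24*sqrt(2)*u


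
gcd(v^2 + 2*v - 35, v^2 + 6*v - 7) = v + 7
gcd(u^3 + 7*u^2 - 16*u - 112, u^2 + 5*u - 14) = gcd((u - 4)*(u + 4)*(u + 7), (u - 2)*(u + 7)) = u + 7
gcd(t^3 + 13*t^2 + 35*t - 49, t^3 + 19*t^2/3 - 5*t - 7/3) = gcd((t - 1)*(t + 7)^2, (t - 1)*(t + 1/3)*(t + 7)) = t^2 + 6*t - 7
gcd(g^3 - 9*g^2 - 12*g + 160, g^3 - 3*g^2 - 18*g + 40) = g^2 - g - 20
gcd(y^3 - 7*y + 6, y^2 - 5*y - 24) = y + 3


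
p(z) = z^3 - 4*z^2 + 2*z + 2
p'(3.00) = 5.00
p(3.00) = -1.00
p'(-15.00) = 797.00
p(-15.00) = -4303.00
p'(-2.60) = 43.08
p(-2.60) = -47.82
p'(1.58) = -3.15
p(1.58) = -0.88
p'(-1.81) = 26.31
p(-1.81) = -20.65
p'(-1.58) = 22.13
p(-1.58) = -15.09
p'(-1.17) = 15.47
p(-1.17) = -7.42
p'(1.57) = -3.17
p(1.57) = -0.85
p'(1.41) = -3.32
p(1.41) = -0.33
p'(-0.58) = 7.65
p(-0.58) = -0.70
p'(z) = 3*z^2 - 8*z + 2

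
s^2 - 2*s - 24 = (s - 6)*(s + 4)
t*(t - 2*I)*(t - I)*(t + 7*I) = t^4 + 4*I*t^3 + 19*t^2 - 14*I*t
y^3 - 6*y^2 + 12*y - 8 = (y - 2)^3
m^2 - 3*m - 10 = (m - 5)*(m + 2)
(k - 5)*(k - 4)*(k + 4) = k^3 - 5*k^2 - 16*k + 80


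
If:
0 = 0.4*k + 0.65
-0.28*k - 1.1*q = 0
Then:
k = -1.62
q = 0.41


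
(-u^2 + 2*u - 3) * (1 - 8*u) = 8*u^3 - 17*u^2 + 26*u - 3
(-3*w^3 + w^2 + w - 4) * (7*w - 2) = -21*w^4 + 13*w^3 + 5*w^2 - 30*w + 8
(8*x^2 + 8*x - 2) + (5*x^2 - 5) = 13*x^2 + 8*x - 7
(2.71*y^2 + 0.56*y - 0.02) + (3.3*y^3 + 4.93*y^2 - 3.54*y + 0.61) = 3.3*y^3 + 7.64*y^2 - 2.98*y + 0.59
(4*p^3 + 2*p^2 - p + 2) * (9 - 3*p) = -12*p^4 + 30*p^3 + 21*p^2 - 15*p + 18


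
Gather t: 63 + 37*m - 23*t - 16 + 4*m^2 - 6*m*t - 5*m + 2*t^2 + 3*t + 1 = 4*m^2 + 32*m + 2*t^2 + t*(-6*m - 20) + 48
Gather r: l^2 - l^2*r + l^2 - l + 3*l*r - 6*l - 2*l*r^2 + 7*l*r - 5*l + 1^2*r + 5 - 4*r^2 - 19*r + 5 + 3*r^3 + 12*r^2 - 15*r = 2*l^2 - 12*l + 3*r^3 + r^2*(8 - 2*l) + r*(-l^2 + 10*l - 33) + 10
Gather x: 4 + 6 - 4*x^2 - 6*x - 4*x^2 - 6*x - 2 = -8*x^2 - 12*x + 8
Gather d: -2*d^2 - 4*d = -2*d^2 - 4*d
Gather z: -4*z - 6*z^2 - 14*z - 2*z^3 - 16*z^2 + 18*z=-2*z^3 - 22*z^2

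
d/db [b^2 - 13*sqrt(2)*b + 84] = 2*b - 13*sqrt(2)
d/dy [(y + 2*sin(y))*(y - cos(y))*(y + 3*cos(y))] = 2*sqrt(2)*y^2*cos(y + pi/4) + 3*y^2 + 3*y*sin(2*y) + 4*sqrt(2)*y*sin(y + pi/4) + 4*y*cos(2*y) + 2*sin(2*y) - 3*cos(y)/2 - 3*cos(2*y)/2 - 9*cos(3*y)/2 - 3/2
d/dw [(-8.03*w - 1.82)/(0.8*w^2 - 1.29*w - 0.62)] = (6.424*w^2 + 2.912*w + 2.6308)/(0.64*w^4 - 2.064*w^3 + 0.6721*w^2 + 1.5996*w + 0.3844)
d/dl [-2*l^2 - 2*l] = -4*l - 2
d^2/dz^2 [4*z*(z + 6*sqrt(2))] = 8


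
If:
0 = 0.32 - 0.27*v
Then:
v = 1.19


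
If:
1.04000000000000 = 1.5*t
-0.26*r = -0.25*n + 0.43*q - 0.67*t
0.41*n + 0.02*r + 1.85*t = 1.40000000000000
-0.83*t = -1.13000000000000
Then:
No Solution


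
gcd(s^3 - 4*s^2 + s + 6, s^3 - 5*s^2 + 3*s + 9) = s^2 - 2*s - 3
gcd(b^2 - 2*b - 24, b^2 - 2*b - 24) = b^2 - 2*b - 24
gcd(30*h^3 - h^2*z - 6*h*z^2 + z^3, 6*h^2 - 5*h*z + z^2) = -3*h + z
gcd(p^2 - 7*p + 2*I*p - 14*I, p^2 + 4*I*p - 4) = p + 2*I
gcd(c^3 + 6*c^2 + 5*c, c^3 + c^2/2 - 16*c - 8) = 1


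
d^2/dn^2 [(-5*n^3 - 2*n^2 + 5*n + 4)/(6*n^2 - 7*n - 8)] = 2*(-389*n^3 - 696*n^2 - 744*n - 20)/(216*n^6 - 756*n^5 + 18*n^4 + 1673*n^3 - 24*n^2 - 1344*n - 512)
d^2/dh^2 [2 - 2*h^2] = -4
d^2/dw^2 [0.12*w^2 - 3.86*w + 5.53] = 0.240000000000000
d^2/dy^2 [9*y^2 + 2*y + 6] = 18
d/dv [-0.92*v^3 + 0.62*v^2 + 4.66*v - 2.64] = -2.76*v^2 + 1.24*v + 4.66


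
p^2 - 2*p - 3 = (p - 3)*(p + 1)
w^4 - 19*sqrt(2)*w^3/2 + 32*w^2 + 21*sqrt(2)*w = w*(w - 7*sqrt(2))*(w - 3*sqrt(2))*(w + sqrt(2)/2)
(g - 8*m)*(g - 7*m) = g^2 - 15*g*m + 56*m^2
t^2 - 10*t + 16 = (t - 8)*(t - 2)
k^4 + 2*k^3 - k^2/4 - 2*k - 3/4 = (k - 1)*(k + 1/2)*(k + 1)*(k + 3/2)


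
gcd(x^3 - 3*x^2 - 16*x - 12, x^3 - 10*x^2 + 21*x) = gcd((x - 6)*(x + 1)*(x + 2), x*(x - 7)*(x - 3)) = 1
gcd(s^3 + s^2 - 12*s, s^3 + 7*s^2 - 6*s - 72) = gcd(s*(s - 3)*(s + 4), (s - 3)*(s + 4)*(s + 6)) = s^2 + s - 12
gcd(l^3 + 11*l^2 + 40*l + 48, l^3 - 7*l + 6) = l + 3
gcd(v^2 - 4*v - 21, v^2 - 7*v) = v - 7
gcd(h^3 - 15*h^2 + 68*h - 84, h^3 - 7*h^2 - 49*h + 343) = h - 7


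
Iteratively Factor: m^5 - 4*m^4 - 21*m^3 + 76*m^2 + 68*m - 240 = (m - 5)*(m^4 + m^3 - 16*m^2 - 4*m + 48) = (m - 5)*(m - 2)*(m^3 + 3*m^2 - 10*m - 24) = (m - 5)*(m - 2)*(m + 4)*(m^2 - m - 6) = (m - 5)*(m - 2)*(m + 2)*(m + 4)*(m - 3)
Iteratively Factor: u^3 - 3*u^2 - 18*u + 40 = (u - 2)*(u^2 - u - 20) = (u - 2)*(u + 4)*(u - 5)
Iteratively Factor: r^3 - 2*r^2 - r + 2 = (r - 1)*(r^2 - r - 2) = (r - 1)*(r + 1)*(r - 2)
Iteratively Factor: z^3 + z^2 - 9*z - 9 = (z - 3)*(z^2 + 4*z + 3) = (z - 3)*(z + 3)*(z + 1)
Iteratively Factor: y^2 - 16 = (y + 4)*(y - 4)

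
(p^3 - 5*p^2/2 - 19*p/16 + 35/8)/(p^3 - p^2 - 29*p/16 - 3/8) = (16*p^2 - 8*p - 35)/(16*p^2 + 16*p + 3)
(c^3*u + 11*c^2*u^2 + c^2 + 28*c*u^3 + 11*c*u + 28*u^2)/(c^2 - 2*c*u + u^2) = (c^3*u + 11*c^2*u^2 + c^2 + 28*c*u^3 + 11*c*u + 28*u^2)/(c^2 - 2*c*u + u^2)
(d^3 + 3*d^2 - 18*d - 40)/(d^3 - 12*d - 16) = (d + 5)/(d + 2)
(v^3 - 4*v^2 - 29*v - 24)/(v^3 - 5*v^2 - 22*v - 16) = (v + 3)/(v + 2)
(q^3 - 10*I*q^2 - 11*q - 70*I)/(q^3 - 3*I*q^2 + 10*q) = (q - 7*I)/q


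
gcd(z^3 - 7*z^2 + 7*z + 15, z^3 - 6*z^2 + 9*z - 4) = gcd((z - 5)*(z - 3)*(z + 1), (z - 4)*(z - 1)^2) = 1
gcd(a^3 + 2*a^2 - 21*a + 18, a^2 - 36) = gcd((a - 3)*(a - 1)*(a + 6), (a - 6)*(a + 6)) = a + 6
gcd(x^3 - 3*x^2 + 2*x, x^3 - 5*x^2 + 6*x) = x^2 - 2*x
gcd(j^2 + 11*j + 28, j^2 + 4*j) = j + 4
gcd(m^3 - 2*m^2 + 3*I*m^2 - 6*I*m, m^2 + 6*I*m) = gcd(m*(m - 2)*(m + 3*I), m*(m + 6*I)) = m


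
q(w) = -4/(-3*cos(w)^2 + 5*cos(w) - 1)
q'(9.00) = -0.27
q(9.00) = 0.50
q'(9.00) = -0.27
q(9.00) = 0.50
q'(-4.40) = -3.28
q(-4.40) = 1.42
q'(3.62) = 0.31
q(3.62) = 0.51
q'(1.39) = -393.82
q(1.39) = 20.21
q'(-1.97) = 2.34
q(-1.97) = 1.18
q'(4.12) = 1.24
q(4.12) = 0.85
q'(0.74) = -1.38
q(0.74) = -3.79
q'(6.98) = -0.89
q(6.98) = -3.74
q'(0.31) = 0.80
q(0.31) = -3.84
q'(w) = -4*(-6*sin(w)*cos(w) + 5*sin(w))/(-3*cos(w)^2 + 5*cos(w) - 1)^2 = 4*(6*cos(w) - 5)*sin(w)/(3*cos(w)^2 - 5*cos(w) + 1)^2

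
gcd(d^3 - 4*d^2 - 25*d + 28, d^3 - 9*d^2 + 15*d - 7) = d^2 - 8*d + 7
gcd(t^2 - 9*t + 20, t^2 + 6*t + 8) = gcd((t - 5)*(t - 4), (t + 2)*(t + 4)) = 1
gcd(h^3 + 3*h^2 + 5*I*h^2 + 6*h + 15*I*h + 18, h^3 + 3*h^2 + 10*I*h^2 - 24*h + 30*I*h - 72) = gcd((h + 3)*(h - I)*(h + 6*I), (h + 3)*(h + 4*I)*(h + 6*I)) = h^2 + h*(3 + 6*I) + 18*I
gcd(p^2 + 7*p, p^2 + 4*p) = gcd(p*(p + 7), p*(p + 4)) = p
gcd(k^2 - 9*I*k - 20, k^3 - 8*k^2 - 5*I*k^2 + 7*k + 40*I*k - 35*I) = k - 5*I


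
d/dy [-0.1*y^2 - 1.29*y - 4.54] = -0.2*y - 1.29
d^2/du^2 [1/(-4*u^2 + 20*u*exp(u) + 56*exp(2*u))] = ((-u^2 + 5*u*exp(u) + 14*exp(2*u))*(-5*u*exp(u) - 56*exp(2*u) - 10*exp(u) + 2) + 2*(5*u*exp(u) - 2*u + 28*exp(2*u) + 5*exp(u))^2)/(4*(-u^2 + 5*u*exp(u) + 14*exp(2*u))^3)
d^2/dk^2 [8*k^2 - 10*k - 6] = 16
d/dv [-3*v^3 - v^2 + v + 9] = -9*v^2 - 2*v + 1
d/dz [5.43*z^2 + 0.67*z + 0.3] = 10.86*z + 0.67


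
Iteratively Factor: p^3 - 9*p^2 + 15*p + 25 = (p + 1)*(p^2 - 10*p + 25) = (p - 5)*(p + 1)*(p - 5)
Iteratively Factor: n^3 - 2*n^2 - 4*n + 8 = (n - 2)*(n^2 - 4) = (n - 2)*(n + 2)*(n - 2)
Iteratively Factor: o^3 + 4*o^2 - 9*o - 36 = (o + 3)*(o^2 + o - 12) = (o - 3)*(o + 3)*(o + 4)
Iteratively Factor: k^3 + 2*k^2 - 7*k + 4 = (k - 1)*(k^2 + 3*k - 4) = (k - 1)*(k + 4)*(k - 1)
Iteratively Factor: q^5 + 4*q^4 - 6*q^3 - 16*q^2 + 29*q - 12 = (q + 3)*(q^4 + q^3 - 9*q^2 + 11*q - 4) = (q - 1)*(q + 3)*(q^3 + 2*q^2 - 7*q + 4) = (q - 1)^2*(q + 3)*(q^2 + 3*q - 4) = (q - 1)^3*(q + 3)*(q + 4)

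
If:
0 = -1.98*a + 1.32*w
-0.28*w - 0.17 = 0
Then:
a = -0.40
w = -0.61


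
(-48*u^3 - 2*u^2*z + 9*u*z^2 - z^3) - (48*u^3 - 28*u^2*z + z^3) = -96*u^3 + 26*u^2*z + 9*u*z^2 - 2*z^3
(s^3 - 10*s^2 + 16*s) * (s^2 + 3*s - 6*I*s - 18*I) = s^5 - 7*s^4 - 6*I*s^4 - 14*s^3 + 42*I*s^3 + 48*s^2 + 84*I*s^2 - 288*I*s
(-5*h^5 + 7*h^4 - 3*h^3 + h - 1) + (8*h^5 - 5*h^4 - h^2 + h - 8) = 3*h^5 + 2*h^4 - 3*h^3 - h^2 + 2*h - 9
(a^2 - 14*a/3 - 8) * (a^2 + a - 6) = a^4 - 11*a^3/3 - 56*a^2/3 + 20*a + 48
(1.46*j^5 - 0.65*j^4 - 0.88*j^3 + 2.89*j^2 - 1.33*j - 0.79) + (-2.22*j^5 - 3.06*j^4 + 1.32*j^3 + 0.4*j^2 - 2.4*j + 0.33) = -0.76*j^5 - 3.71*j^4 + 0.44*j^3 + 3.29*j^2 - 3.73*j - 0.46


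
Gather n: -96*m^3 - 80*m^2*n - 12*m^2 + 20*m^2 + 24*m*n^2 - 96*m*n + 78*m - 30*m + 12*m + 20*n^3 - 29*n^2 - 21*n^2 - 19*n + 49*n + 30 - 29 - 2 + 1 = -96*m^3 + 8*m^2 + 60*m + 20*n^3 + n^2*(24*m - 50) + n*(-80*m^2 - 96*m + 30)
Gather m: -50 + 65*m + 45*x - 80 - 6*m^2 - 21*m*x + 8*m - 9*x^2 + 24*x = -6*m^2 + m*(73 - 21*x) - 9*x^2 + 69*x - 130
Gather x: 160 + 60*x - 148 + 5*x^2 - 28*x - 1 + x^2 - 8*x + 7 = 6*x^2 + 24*x + 18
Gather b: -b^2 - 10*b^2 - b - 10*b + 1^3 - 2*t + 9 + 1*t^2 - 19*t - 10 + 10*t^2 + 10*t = -11*b^2 - 11*b + 11*t^2 - 11*t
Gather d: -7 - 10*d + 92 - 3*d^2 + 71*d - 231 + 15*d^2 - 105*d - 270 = 12*d^2 - 44*d - 416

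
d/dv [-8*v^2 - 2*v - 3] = -16*v - 2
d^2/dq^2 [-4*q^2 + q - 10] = -8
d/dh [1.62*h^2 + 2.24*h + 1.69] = 3.24*h + 2.24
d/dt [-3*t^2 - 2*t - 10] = -6*t - 2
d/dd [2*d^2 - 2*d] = 4*d - 2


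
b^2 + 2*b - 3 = (b - 1)*(b + 3)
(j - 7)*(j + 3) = j^2 - 4*j - 21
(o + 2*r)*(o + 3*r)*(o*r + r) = o^3*r + 5*o^2*r^2 + o^2*r + 6*o*r^3 + 5*o*r^2 + 6*r^3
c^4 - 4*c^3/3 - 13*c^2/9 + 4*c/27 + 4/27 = (c - 2)*(c - 1/3)*(c + 1/3)*(c + 2/3)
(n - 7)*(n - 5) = n^2 - 12*n + 35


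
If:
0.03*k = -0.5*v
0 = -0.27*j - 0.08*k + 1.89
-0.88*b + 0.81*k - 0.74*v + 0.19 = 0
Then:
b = 0.215909090909091 - 16.1818181818182*v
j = 4.93827160493827*v + 7.0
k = -16.6666666666667*v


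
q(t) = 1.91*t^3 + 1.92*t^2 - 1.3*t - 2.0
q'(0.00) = -1.30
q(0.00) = -2.00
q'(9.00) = 497.39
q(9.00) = 1534.21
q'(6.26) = 247.28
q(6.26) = 533.65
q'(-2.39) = 22.25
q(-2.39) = -14.00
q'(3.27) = 72.53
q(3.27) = 81.06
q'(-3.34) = 49.80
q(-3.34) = -47.41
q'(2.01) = 29.57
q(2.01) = 18.65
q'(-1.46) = 5.31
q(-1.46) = -1.95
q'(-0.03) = -1.41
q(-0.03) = -1.96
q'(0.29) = 0.30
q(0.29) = -2.17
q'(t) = 5.73*t^2 + 3.84*t - 1.3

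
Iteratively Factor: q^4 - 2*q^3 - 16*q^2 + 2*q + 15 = (q + 1)*(q^3 - 3*q^2 - 13*q + 15) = (q - 1)*(q + 1)*(q^2 - 2*q - 15) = (q - 1)*(q + 1)*(q + 3)*(q - 5)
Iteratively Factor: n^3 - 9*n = (n)*(n^2 - 9) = n*(n - 3)*(n + 3)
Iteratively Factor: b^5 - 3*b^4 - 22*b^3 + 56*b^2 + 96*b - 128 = (b - 4)*(b^4 + b^3 - 18*b^2 - 16*b + 32) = (b - 4)*(b + 4)*(b^3 - 3*b^2 - 6*b + 8) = (b - 4)*(b + 2)*(b + 4)*(b^2 - 5*b + 4) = (b - 4)^2*(b + 2)*(b + 4)*(b - 1)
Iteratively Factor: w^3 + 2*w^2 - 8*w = (w + 4)*(w^2 - 2*w) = (w - 2)*(w + 4)*(w)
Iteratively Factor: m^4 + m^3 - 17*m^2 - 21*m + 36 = (m + 3)*(m^3 - 2*m^2 - 11*m + 12) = (m - 4)*(m + 3)*(m^2 + 2*m - 3) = (m - 4)*(m + 3)^2*(m - 1)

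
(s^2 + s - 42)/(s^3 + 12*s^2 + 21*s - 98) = (s - 6)/(s^2 + 5*s - 14)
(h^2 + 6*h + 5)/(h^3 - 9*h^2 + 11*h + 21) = (h + 5)/(h^2 - 10*h + 21)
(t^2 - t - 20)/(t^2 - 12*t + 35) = (t + 4)/(t - 7)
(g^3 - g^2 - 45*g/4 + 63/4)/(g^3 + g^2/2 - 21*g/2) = (g - 3/2)/g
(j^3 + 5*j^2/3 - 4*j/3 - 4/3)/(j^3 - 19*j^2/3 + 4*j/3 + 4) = (j + 2)/(j - 6)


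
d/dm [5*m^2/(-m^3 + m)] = 5*(m^2 + 1)/(m^2 - 1)^2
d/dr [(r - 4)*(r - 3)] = 2*r - 7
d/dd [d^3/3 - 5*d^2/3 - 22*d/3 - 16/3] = d^2 - 10*d/3 - 22/3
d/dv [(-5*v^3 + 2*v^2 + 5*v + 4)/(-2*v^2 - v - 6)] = 2*(5*v^4 + 5*v^3 + 49*v^2 - 4*v - 13)/(4*v^4 + 4*v^3 + 25*v^2 + 12*v + 36)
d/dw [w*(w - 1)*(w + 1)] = 3*w^2 - 1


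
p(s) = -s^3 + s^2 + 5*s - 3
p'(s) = -3*s^2 + 2*s + 5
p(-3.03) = 18.85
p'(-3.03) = -28.60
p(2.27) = 1.81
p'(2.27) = -5.92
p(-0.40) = -4.78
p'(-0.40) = 3.72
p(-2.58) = 7.93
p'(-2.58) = -20.13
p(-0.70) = -5.67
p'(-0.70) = 2.13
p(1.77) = 3.44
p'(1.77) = -0.86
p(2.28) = 1.75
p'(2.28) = -6.04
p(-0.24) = -4.13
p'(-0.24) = 4.35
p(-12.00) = 1809.00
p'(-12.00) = -451.00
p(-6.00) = 219.00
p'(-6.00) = -115.00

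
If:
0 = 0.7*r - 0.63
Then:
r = 0.90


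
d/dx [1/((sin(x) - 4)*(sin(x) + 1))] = (3 - 2*sin(x))*cos(x)/((sin(x) - 4)^2*(sin(x) + 1)^2)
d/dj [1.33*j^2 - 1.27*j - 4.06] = 2.66*j - 1.27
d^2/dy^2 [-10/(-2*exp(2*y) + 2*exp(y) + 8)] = 5*((1 - 4*exp(y))*(-exp(2*y) + exp(y) + 4) - 2*(2*exp(y) - 1)^2*exp(y))*exp(y)/(-exp(2*y) + exp(y) + 4)^3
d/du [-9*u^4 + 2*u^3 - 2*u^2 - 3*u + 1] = -36*u^3 + 6*u^2 - 4*u - 3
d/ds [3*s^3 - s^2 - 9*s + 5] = 9*s^2 - 2*s - 9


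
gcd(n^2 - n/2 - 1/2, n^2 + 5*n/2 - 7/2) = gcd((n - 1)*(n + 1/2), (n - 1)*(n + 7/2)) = n - 1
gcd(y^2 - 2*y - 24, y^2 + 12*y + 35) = 1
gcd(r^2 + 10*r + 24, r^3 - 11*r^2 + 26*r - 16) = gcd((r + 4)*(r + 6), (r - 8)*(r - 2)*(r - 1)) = 1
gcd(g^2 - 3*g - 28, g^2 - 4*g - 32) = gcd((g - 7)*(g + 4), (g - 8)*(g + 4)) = g + 4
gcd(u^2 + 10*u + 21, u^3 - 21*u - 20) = 1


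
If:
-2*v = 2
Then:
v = -1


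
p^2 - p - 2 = (p - 2)*(p + 1)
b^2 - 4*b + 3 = (b - 3)*(b - 1)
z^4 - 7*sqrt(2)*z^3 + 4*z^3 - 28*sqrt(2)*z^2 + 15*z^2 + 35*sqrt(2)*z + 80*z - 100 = (z - 1)*(z + 5)*(z - 5*sqrt(2))*(z - 2*sqrt(2))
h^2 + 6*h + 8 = (h + 2)*(h + 4)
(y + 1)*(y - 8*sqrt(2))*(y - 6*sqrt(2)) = y^3 - 14*sqrt(2)*y^2 + y^2 - 14*sqrt(2)*y + 96*y + 96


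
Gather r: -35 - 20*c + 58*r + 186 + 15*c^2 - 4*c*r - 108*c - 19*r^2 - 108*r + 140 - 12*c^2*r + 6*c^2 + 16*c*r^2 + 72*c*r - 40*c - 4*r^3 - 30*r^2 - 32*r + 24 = 21*c^2 - 168*c - 4*r^3 + r^2*(16*c - 49) + r*(-12*c^2 + 68*c - 82) + 315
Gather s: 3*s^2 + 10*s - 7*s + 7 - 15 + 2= 3*s^2 + 3*s - 6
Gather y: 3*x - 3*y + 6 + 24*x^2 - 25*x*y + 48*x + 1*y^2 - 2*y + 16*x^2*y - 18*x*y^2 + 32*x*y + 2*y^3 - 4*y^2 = 24*x^2 + 51*x + 2*y^3 + y^2*(-18*x - 3) + y*(16*x^2 + 7*x - 5) + 6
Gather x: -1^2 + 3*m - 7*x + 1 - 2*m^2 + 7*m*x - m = -2*m^2 + 2*m + x*(7*m - 7)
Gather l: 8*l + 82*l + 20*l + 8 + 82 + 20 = 110*l + 110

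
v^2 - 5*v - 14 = (v - 7)*(v + 2)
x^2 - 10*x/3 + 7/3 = (x - 7/3)*(x - 1)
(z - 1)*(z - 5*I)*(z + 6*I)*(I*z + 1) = I*z^4 - I*z^3 + 31*I*z^2 + 30*z - 31*I*z - 30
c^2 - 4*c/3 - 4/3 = (c - 2)*(c + 2/3)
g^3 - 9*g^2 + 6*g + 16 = (g - 8)*(g - 2)*(g + 1)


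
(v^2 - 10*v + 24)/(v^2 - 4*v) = (v - 6)/v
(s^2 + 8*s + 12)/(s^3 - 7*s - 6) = (s + 6)/(s^2 - 2*s - 3)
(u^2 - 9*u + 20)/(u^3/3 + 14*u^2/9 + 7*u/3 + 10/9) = 9*(u^2 - 9*u + 20)/(3*u^3 + 14*u^2 + 21*u + 10)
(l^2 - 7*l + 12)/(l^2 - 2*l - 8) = (l - 3)/(l + 2)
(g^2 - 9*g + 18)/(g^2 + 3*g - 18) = (g - 6)/(g + 6)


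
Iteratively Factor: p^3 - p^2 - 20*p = (p)*(p^2 - p - 20) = p*(p + 4)*(p - 5)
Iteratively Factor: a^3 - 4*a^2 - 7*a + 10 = (a - 5)*(a^2 + a - 2) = (a - 5)*(a - 1)*(a + 2)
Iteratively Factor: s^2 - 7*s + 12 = (s - 4)*(s - 3)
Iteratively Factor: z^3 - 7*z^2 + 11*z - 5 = (z - 1)*(z^2 - 6*z + 5) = (z - 5)*(z - 1)*(z - 1)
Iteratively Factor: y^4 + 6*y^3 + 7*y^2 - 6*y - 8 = (y + 4)*(y^3 + 2*y^2 - y - 2) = (y - 1)*(y + 4)*(y^2 + 3*y + 2) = (y - 1)*(y + 1)*(y + 4)*(y + 2)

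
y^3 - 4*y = y*(y - 2)*(y + 2)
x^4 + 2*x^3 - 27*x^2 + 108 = (x - 3)^2*(x + 2)*(x + 6)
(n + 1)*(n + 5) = n^2 + 6*n + 5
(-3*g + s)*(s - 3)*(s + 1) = -3*g*s^2 + 6*g*s + 9*g + s^3 - 2*s^2 - 3*s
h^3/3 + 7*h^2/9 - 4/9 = (h/3 + 1/3)*(h - 2/3)*(h + 2)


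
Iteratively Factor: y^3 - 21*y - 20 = (y + 4)*(y^2 - 4*y - 5) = (y - 5)*(y + 4)*(y + 1)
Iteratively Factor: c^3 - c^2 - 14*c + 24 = (c + 4)*(c^2 - 5*c + 6) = (c - 2)*(c + 4)*(c - 3)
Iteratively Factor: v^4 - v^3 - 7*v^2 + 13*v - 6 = (v + 3)*(v^3 - 4*v^2 + 5*v - 2) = (v - 1)*(v + 3)*(v^2 - 3*v + 2) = (v - 2)*(v - 1)*(v + 3)*(v - 1)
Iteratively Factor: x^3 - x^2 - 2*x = (x)*(x^2 - x - 2) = x*(x + 1)*(x - 2)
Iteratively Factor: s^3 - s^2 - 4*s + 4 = (s - 2)*(s^2 + s - 2) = (s - 2)*(s - 1)*(s + 2)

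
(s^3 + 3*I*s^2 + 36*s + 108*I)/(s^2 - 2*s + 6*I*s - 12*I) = (s^2 - 3*I*s + 18)/(s - 2)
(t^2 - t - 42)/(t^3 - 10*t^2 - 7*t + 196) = (t + 6)/(t^2 - 3*t - 28)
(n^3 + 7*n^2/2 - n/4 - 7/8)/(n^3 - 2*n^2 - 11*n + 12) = (8*n^3 + 28*n^2 - 2*n - 7)/(8*(n^3 - 2*n^2 - 11*n + 12))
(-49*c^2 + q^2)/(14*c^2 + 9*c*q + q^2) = (-7*c + q)/(2*c + q)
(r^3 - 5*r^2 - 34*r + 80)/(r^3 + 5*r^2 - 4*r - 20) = (r - 8)/(r + 2)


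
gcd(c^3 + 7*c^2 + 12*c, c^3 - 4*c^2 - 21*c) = c^2 + 3*c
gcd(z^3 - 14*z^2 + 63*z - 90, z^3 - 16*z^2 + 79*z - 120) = z^2 - 8*z + 15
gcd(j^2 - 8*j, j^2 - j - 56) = j - 8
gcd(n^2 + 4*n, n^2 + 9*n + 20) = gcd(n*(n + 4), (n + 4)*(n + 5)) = n + 4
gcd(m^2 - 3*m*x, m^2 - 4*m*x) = m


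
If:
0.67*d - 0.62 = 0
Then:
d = 0.93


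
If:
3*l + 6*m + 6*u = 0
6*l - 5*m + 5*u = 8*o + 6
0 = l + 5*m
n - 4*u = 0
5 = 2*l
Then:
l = 5/2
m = -1/2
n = -3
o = 31/32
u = -3/4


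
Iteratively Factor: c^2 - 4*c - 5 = (c - 5)*(c + 1)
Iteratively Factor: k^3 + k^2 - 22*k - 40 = (k + 2)*(k^2 - k - 20) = (k - 5)*(k + 2)*(k + 4)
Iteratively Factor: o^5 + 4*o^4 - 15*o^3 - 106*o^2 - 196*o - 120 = (o + 2)*(o^4 + 2*o^3 - 19*o^2 - 68*o - 60) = (o + 2)*(o + 3)*(o^3 - o^2 - 16*o - 20) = (o - 5)*(o + 2)*(o + 3)*(o^2 + 4*o + 4) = (o - 5)*(o + 2)^2*(o + 3)*(o + 2)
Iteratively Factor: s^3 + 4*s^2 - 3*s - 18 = (s + 3)*(s^2 + s - 6) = (s + 3)^2*(s - 2)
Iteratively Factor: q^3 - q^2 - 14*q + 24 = (q + 4)*(q^2 - 5*q + 6) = (q - 3)*(q + 4)*(q - 2)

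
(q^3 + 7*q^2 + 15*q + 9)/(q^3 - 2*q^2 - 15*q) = (q^2 + 4*q + 3)/(q*(q - 5))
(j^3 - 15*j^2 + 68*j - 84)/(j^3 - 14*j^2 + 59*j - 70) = (j - 6)/(j - 5)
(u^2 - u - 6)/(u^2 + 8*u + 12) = (u - 3)/(u + 6)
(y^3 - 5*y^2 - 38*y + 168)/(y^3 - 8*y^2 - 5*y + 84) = (y + 6)/(y + 3)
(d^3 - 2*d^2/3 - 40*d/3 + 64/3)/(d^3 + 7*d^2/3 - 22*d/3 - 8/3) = (3*d - 8)/(3*d + 1)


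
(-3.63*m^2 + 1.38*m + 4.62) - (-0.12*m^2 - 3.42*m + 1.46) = -3.51*m^2 + 4.8*m + 3.16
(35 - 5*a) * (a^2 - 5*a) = -5*a^3 + 60*a^2 - 175*a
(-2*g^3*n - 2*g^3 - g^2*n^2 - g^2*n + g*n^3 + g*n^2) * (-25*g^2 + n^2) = 50*g^5*n + 50*g^5 + 25*g^4*n^2 + 25*g^4*n - 27*g^3*n^3 - 27*g^3*n^2 - g^2*n^4 - g^2*n^3 + g*n^5 + g*n^4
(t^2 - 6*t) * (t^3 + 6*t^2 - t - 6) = t^5 - 37*t^3 + 36*t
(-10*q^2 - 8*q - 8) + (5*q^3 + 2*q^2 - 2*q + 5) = 5*q^3 - 8*q^2 - 10*q - 3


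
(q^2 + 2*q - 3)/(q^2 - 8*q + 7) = (q + 3)/(q - 7)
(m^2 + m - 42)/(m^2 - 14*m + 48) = (m + 7)/(m - 8)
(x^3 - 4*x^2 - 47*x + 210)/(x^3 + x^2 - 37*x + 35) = (x - 6)/(x - 1)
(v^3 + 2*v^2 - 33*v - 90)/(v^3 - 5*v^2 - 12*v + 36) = (v + 5)/(v - 2)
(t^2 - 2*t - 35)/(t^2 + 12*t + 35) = (t - 7)/(t + 7)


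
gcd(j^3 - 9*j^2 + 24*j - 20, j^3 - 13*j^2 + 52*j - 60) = j^2 - 7*j + 10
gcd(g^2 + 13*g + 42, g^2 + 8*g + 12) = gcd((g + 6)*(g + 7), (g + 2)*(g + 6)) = g + 6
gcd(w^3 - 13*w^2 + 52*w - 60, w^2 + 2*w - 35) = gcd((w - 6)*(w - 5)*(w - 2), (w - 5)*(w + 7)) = w - 5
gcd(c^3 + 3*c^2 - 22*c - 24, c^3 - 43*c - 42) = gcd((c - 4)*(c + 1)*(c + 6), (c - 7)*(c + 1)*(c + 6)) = c^2 + 7*c + 6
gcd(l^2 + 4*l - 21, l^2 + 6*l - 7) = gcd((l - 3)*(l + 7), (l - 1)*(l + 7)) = l + 7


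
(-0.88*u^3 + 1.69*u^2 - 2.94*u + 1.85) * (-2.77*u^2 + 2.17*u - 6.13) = 2.4376*u^5 - 6.5909*u^4 + 17.2055*u^3 - 21.864*u^2 + 22.0367*u - 11.3405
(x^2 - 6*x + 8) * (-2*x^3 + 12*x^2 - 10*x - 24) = -2*x^5 + 24*x^4 - 98*x^3 + 132*x^2 + 64*x - 192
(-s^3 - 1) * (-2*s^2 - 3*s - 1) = 2*s^5 + 3*s^4 + s^3 + 2*s^2 + 3*s + 1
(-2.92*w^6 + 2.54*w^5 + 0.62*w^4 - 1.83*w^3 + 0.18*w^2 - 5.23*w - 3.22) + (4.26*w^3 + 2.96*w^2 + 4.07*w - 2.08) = -2.92*w^6 + 2.54*w^5 + 0.62*w^4 + 2.43*w^3 + 3.14*w^2 - 1.16*w - 5.3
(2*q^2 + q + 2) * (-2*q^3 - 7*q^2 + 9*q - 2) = -4*q^5 - 16*q^4 + 7*q^3 - 9*q^2 + 16*q - 4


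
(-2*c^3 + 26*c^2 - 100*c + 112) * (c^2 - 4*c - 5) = -2*c^5 + 34*c^4 - 194*c^3 + 382*c^2 + 52*c - 560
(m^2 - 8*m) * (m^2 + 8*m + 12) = m^4 - 52*m^2 - 96*m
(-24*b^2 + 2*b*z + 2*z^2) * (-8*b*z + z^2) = 192*b^3*z - 40*b^2*z^2 - 14*b*z^3 + 2*z^4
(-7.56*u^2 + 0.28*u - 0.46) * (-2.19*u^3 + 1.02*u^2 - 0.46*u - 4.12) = 16.5564*u^5 - 8.3244*u^4 + 4.7706*u^3 + 30.5492*u^2 - 0.942*u + 1.8952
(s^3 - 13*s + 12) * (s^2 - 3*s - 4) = s^5 - 3*s^4 - 17*s^3 + 51*s^2 + 16*s - 48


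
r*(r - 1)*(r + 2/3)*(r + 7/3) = r^4 + 2*r^3 - 13*r^2/9 - 14*r/9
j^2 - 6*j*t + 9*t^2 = (j - 3*t)^2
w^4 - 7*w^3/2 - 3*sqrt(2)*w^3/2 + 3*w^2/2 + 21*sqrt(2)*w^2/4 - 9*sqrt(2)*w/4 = w*(w - 3)*(w - 1/2)*(w - 3*sqrt(2)/2)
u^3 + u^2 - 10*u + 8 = (u - 2)*(u - 1)*(u + 4)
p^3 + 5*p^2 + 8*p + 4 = (p + 1)*(p + 2)^2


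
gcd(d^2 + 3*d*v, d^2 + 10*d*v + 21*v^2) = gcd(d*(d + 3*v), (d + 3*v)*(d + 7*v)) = d + 3*v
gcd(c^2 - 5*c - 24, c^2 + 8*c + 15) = c + 3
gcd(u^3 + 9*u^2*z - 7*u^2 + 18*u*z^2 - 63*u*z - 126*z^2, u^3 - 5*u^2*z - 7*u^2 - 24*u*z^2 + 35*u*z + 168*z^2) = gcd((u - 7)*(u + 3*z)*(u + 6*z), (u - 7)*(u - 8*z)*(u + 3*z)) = u^2 + 3*u*z - 7*u - 21*z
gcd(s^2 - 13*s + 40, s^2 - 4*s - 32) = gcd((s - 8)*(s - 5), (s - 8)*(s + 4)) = s - 8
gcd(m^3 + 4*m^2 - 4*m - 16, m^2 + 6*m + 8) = m^2 + 6*m + 8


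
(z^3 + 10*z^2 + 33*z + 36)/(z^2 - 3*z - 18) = (z^2 + 7*z + 12)/(z - 6)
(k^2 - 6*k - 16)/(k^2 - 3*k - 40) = (k + 2)/(k + 5)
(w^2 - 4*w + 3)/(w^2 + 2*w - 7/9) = 9*(w^2 - 4*w + 3)/(9*w^2 + 18*w - 7)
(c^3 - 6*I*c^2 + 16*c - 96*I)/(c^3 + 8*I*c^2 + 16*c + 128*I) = (c - 6*I)/(c + 8*I)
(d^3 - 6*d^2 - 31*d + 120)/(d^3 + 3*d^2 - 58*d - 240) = (d - 3)/(d + 6)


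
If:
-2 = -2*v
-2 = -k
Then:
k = 2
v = 1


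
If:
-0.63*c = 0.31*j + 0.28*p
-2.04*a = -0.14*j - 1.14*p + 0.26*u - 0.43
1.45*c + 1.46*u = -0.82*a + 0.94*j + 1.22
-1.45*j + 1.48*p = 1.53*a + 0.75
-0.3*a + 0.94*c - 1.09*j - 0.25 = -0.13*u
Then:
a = 0.48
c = -0.09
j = -0.39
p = 0.62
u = 0.40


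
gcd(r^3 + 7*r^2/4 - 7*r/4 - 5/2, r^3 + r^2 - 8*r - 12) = r + 2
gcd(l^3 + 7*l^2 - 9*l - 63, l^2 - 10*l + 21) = l - 3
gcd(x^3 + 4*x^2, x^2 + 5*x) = x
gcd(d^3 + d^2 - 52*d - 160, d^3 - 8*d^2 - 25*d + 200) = d^2 - 3*d - 40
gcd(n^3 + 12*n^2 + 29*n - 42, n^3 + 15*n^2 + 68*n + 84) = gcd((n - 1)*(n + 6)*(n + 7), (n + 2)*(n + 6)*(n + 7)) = n^2 + 13*n + 42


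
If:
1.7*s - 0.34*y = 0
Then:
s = 0.2*y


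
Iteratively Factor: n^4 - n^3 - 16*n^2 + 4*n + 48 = (n - 2)*(n^3 + n^2 - 14*n - 24) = (n - 2)*(n + 3)*(n^2 - 2*n - 8) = (n - 4)*(n - 2)*(n + 3)*(n + 2)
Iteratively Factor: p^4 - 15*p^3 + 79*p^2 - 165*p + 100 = (p - 5)*(p^3 - 10*p^2 + 29*p - 20) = (p - 5)^2*(p^2 - 5*p + 4) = (p - 5)^2*(p - 4)*(p - 1)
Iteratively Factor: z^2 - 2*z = (z - 2)*(z)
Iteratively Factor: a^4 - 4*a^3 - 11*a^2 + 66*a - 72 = (a + 4)*(a^3 - 8*a^2 + 21*a - 18) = (a - 2)*(a + 4)*(a^2 - 6*a + 9) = (a - 3)*(a - 2)*(a + 4)*(a - 3)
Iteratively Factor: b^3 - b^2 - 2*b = (b - 2)*(b^2 + b) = (b - 2)*(b + 1)*(b)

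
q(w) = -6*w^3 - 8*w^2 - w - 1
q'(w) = -18*w^2 - 16*w - 1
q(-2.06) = 19.56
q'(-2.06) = -44.42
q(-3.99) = 256.76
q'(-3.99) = -223.72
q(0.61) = -5.95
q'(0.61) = -17.46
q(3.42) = -338.00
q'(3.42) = -266.26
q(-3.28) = 127.94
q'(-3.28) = -142.17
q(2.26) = -113.38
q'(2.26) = -129.10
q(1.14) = -21.43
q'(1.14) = -42.63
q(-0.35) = -1.37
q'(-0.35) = 2.40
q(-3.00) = 92.00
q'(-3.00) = -115.00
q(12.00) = -11533.00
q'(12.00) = -2785.00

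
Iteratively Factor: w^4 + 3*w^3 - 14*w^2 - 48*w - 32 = (w + 1)*(w^3 + 2*w^2 - 16*w - 32) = (w - 4)*(w + 1)*(w^2 + 6*w + 8) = (w - 4)*(w + 1)*(w + 2)*(w + 4)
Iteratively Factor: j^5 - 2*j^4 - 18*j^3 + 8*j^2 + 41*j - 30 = (j + 3)*(j^4 - 5*j^3 - 3*j^2 + 17*j - 10) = (j - 5)*(j + 3)*(j^3 - 3*j + 2) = (j - 5)*(j - 1)*(j + 3)*(j^2 + j - 2) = (j - 5)*(j - 1)*(j + 2)*(j + 3)*(j - 1)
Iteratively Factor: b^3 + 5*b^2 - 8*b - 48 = (b + 4)*(b^2 + b - 12) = (b - 3)*(b + 4)*(b + 4)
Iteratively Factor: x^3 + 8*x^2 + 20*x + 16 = (x + 2)*(x^2 + 6*x + 8) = (x + 2)*(x + 4)*(x + 2)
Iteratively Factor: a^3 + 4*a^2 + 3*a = (a)*(a^2 + 4*a + 3) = a*(a + 3)*(a + 1)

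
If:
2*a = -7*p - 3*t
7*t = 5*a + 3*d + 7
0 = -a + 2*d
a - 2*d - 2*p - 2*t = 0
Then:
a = -7/3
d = -7/6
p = 7/6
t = -7/6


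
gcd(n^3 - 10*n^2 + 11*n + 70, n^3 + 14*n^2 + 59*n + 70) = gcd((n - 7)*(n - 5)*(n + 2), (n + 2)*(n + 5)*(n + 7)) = n + 2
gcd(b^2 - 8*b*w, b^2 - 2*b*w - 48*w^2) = -b + 8*w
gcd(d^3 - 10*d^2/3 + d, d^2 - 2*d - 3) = d - 3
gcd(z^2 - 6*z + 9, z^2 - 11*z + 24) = z - 3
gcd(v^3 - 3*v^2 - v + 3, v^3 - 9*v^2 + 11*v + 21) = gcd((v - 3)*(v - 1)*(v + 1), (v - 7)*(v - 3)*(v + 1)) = v^2 - 2*v - 3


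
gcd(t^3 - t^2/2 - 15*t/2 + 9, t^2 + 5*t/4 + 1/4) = 1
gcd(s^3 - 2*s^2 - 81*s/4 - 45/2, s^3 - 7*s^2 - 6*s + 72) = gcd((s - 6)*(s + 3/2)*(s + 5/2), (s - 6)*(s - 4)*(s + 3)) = s - 6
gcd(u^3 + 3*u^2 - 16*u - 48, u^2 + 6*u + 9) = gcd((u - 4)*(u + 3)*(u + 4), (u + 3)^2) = u + 3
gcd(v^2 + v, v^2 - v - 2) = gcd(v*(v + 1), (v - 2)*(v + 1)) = v + 1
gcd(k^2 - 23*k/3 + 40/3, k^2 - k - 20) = k - 5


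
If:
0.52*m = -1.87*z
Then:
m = -3.59615384615385*z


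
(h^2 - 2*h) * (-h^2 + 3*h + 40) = -h^4 + 5*h^3 + 34*h^2 - 80*h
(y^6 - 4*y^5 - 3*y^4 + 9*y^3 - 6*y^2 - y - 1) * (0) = 0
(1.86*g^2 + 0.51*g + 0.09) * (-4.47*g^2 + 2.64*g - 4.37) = -8.3142*g^4 + 2.6307*g^3 - 7.1841*g^2 - 1.9911*g - 0.3933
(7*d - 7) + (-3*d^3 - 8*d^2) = -3*d^3 - 8*d^2 + 7*d - 7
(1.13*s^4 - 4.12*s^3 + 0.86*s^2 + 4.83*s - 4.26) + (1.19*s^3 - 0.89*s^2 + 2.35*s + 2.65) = 1.13*s^4 - 2.93*s^3 - 0.03*s^2 + 7.18*s - 1.61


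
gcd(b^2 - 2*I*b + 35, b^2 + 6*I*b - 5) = b + 5*I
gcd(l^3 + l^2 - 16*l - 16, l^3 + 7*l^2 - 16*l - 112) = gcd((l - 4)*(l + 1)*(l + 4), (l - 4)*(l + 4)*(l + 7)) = l^2 - 16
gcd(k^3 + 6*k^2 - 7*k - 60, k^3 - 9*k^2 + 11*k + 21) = k - 3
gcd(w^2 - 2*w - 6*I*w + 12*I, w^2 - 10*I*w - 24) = w - 6*I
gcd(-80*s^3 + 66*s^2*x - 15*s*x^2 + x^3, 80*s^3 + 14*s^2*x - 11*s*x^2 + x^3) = 40*s^2 - 13*s*x + x^2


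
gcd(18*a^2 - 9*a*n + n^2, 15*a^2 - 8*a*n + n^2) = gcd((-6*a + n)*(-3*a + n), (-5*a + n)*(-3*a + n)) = 3*a - n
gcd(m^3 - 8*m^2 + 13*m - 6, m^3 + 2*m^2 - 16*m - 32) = 1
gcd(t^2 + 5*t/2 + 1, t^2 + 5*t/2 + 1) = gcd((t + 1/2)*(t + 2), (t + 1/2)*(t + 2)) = t^2 + 5*t/2 + 1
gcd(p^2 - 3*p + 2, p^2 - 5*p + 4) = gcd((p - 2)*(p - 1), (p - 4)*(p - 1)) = p - 1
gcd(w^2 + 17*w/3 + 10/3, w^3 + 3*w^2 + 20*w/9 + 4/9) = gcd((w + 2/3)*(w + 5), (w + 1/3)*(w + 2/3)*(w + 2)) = w + 2/3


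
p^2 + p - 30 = (p - 5)*(p + 6)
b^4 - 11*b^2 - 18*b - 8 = (b - 4)*(b + 1)^2*(b + 2)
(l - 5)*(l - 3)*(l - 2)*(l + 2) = l^4 - 8*l^3 + 11*l^2 + 32*l - 60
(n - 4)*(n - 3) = n^2 - 7*n + 12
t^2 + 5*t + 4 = (t + 1)*(t + 4)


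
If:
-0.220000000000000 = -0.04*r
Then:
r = 5.50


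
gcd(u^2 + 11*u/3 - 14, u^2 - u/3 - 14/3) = u - 7/3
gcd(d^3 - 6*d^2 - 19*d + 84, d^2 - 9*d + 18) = d - 3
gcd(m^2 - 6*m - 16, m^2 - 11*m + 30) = 1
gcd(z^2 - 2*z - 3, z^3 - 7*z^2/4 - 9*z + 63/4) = z - 3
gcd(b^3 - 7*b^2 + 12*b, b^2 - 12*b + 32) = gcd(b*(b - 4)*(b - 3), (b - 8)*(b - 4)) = b - 4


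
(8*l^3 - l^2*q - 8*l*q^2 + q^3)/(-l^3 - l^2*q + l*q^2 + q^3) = (-8*l + q)/(l + q)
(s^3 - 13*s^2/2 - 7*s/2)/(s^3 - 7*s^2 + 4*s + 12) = s*(2*s^2 - 13*s - 7)/(2*(s^3 - 7*s^2 + 4*s + 12))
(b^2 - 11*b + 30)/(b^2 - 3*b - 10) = (b - 6)/(b + 2)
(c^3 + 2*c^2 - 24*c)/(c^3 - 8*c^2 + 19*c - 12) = c*(c + 6)/(c^2 - 4*c + 3)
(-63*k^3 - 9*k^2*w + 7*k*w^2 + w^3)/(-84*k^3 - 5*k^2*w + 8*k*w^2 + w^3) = (3*k + w)/(4*k + w)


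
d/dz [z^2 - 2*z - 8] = 2*z - 2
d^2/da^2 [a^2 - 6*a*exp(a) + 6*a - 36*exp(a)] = -6*a*exp(a) - 48*exp(a) + 2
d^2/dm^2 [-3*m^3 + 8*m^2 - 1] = 16 - 18*m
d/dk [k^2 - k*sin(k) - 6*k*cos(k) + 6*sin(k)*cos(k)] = 6*k*sin(k) - k*cos(k) + 2*k - sin(k) - 6*cos(k) + 6*cos(2*k)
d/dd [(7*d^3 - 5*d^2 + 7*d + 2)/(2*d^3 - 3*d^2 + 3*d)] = (-11*d^4 + 14*d^3 - 6*d^2 + 12*d - 6)/(d^2*(4*d^4 - 12*d^3 + 21*d^2 - 18*d + 9))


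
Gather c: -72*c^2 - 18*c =-72*c^2 - 18*c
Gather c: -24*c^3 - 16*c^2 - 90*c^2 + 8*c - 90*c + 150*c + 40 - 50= -24*c^3 - 106*c^2 + 68*c - 10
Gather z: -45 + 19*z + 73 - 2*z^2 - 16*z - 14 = -2*z^2 + 3*z + 14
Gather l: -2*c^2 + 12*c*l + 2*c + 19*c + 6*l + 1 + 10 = -2*c^2 + 21*c + l*(12*c + 6) + 11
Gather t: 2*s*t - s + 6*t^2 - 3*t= -s + 6*t^2 + t*(2*s - 3)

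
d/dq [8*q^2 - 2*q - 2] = 16*q - 2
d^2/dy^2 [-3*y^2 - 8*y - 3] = -6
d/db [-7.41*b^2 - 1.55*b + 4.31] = -14.82*b - 1.55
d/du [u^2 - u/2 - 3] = 2*u - 1/2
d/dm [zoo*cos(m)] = zoo*sin(m)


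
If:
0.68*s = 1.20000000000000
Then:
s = 1.76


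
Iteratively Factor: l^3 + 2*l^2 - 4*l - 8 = (l - 2)*(l^2 + 4*l + 4) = (l - 2)*(l + 2)*(l + 2)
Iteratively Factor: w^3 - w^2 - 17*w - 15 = (w - 5)*(w^2 + 4*w + 3) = (w - 5)*(w + 3)*(w + 1)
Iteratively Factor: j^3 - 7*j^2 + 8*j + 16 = (j + 1)*(j^2 - 8*j + 16) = (j - 4)*(j + 1)*(j - 4)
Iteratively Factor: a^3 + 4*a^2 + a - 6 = (a + 2)*(a^2 + 2*a - 3) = (a - 1)*(a + 2)*(a + 3)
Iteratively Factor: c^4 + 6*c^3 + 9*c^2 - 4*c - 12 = (c + 2)*(c^3 + 4*c^2 + c - 6) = (c - 1)*(c + 2)*(c^2 + 5*c + 6) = (c - 1)*(c + 2)^2*(c + 3)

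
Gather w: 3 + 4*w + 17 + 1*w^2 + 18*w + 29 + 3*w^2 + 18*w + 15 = 4*w^2 + 40*w + 64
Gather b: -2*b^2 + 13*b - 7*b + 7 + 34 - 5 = -2*b^2 + 6*b + 36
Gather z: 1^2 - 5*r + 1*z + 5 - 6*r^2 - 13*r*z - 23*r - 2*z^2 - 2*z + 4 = -6*r^2 - 28*r - 2*z^2 + z*(-13*r - 1) + 10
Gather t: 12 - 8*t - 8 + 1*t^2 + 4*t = t^2 - 4*t + 4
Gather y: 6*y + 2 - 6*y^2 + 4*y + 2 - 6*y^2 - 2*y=-12*y^2 + 8*y + 4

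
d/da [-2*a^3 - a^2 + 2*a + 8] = -6*a^2 - 2*a + 2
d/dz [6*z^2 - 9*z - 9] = 12*z - 9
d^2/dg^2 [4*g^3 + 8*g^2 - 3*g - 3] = 24*g + 16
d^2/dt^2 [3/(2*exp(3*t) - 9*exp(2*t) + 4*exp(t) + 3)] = 6*((-9*exp(2*t) + 18*exp(t) - 2)*(2*exp(3*t) - 9*exp(2*t) + 4*exp(t) + 3) + 4*(3*exp(2*t) - 9*exp(t) + 2)^2*exp(t))*exp(t)/(2*exp(3*t) - 9*exp(2*t) + 4*exp(t) + 3)^3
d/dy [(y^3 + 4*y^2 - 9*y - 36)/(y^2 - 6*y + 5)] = (y^4 - 12*y^3 + 112*y - 261)/(y^4 - 12*y^3 + 46*y^2 - 60*y + 25)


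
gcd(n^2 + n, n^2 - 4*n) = n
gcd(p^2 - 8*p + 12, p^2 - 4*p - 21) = 1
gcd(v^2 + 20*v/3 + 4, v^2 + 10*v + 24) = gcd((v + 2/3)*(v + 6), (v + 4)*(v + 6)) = v + 6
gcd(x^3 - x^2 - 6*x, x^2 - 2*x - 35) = 1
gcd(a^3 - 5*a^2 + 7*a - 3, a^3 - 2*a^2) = 1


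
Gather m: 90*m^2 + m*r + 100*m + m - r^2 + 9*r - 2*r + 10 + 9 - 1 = 90*m^2 + m*(r + 101) - r^2 + 7*r + 18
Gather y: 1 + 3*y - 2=3*y - 1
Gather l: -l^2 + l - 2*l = -l^2 - l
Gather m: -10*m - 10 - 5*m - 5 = -15*m - 15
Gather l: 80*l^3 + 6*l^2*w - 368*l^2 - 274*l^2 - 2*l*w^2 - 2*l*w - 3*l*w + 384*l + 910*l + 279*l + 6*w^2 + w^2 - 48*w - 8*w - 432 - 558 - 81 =80*l^3 + l^2*(6*w - 642) + l*(-2*w^2 - 5*w + 1573) + 7*w^2 - 56*w - 1071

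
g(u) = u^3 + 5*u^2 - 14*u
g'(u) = 3*u^2 + 10*u - 14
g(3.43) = 51.16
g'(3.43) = 55.59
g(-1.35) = 25.55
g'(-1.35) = -22.03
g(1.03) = -8.02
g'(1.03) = -0.52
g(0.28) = -3.51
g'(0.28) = -10.96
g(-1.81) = 35.79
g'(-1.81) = -22.27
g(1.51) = -6.30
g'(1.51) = 7.94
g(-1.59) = 30.88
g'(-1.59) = -22.32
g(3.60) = 61.06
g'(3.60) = 60.88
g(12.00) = 2280.00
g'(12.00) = 538.00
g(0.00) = 0.00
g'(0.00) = -14.00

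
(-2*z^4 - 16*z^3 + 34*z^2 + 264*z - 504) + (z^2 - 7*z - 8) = -2*z^4 - 16*z^3 + 35*z^2 + 257*z - 512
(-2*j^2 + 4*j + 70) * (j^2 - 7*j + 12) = -2*j^4 + 18*j^3 + 18*j^2 - 442*j + 840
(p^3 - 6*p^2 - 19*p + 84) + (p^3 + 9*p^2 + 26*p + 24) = 2*p^3 + 3*p^2 + 7*p + 108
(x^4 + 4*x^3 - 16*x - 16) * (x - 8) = x^5 - 4*x^4 - 32*x^3 - 16*x^2 + 112*x + 128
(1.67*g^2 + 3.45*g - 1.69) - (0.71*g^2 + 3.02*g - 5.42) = 0.96*g^2 + 0.43*g + 3.73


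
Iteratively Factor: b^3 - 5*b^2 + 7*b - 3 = (b - 3)*(b^2 - 2*b + 1) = (b - 3)*(b - 1)*(b - 1)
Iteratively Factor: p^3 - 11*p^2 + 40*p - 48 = (p - 3)*(p^2 - 8*p + 16) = (p - 4)*(p - 3)*(p - 4)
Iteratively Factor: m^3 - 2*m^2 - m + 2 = (m - 2)*(m^2 - 1) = (m - 2)*(m + 1)*(m - 1)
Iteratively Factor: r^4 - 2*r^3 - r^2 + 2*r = (r)*(r^3 - 2*r^2 - r + 2) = r*(r - 1)*(r^2 - r - 2) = r*(r - 1)*(r + 1)*(r - 2)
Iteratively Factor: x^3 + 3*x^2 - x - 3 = (x - 1)*(x^2 + 4*x + 3) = (x - 1)*(x + 3)*(x + 1)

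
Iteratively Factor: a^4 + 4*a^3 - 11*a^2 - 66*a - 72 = (a + 3)*(a^3 + a^2 - 14*a - 24) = (a - 4)*(a + 3)*(a^2 + 5*a + 6) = (a - 4)*(a + 2)*(a + 3)*(a + 3)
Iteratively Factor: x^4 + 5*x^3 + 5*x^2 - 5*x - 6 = (x - 1)*(x^3 + 6*x^2 + 11*x + 6) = (x - 1)*(x + 2)*(x^2 + 4*x + 3) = (x - 1)*(x + 2)*(x + 3)*(x + 1)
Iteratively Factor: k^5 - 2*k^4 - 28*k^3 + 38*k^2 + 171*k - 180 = (k - 1)*(k^4 - k^3 - 29*k^2 + 9*k + 180) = (k - 1)*(k + 4)*(k^3 - 5*k^2 - 9*k + 45) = (k - 1)*(k + 3)*(k + 4)*(k^2 - 8*k + 15) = (k - 5)*(k - 1)*(k + 3)*(k + 4)*(k - 3)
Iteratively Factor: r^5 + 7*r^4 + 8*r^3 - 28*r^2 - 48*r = (r + 4)*(r^4 + 3*r^3 - 4*r^2 - 12*r) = (r + 3)*(r + 4)*(r^3 - 4*r) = (r - 2)*(r + 3)*(r + 4)*(r^2 + 2*r) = (r - 2)*(r + 2)*(r + 3)*(r + 4)*(r)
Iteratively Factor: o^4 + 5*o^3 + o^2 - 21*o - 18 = (o + 3)*(o^3 + 2*o^2 - 5*o - 6) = (o + 3)^2*(o^2 - o - 2) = (o - 2)*(o + 3)^2*(o + 1)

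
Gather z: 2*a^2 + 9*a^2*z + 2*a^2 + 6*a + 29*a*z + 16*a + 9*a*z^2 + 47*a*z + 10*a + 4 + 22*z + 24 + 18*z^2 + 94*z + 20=4*a^2 + 32*a + z^2*(9*a + 18) + z*(9*a^2 + 76*a + 116) + 48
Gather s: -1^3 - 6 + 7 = 0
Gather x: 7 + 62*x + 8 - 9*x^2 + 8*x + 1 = -9*x^2 + 70*x + 16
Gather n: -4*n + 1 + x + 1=-4*n + x + 2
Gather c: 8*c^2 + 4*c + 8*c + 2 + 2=8*c^2 + 12*c + 4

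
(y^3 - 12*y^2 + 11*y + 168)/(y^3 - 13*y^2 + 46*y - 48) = (y^2 - 4*y - 21)/(y^2 - 5*y + 6)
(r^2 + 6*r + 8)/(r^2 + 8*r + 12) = (r + 4)/(r + 6)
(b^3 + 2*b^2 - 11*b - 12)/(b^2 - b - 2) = (b^2 + b - 12)/(b - 2)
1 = 1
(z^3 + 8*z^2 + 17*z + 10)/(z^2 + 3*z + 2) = z + 5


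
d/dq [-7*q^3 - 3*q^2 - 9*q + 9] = -21*q^2 - 6*q - 9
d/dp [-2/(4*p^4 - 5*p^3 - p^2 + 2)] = 2*p*(16*p^2 - 15*p - 2)/(4*p^4 - 5*p^3 - p^2 + 2)^2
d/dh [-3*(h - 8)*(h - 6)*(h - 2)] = -9*h^2 + 96*h - 228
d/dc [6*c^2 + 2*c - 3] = 12*c + 2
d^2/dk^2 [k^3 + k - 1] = 6*k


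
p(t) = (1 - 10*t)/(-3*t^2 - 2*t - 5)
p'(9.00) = -0.03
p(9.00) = 0.33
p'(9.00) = -0.03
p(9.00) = 0.33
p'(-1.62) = -0.39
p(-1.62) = -1.79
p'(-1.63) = -0.40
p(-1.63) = -1.78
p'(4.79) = -0.09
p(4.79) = 0.56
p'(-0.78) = 1.05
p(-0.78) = -1.67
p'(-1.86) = -0.46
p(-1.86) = -1.68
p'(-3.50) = -0.28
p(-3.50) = -1.04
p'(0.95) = 0.33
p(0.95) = 0.88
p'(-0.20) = 2.23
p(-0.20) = -0.64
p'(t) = (1 - 10*t)*(6*t + 2)/(-3*t^2 - 2*t - 5)^2 - 10/(-3*t^2 - 2*t - 5)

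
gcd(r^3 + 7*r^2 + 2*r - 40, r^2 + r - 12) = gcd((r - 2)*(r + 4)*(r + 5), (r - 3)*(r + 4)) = r + 4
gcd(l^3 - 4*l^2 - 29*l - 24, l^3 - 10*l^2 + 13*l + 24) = l^2 - 7*l - 8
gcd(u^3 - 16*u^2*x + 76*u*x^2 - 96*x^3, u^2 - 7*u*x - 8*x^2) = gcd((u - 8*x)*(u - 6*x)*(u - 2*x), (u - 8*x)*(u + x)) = -u + 8*x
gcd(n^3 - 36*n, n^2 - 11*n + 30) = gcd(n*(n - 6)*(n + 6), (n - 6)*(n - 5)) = n - 6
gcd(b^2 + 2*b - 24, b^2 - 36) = b + 6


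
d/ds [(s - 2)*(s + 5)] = 2*s + 3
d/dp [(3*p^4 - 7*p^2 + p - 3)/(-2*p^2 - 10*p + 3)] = 3*(-4*p^5 - 30*p^4 + 12*p^3 + 24*p^2 - 18*p - 9)/(4*p^4 + 40*p^3 + 88*p^2 - 60*p + 9)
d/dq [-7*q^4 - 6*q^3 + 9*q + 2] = -28*q^3 - 18*q^2 + 9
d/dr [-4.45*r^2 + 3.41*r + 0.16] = 3.41 - 8.9*r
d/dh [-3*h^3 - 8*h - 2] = -9*h^2 - 8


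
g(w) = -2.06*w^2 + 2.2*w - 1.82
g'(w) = 2.2 - 4.12*w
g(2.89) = -12.67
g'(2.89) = -9.71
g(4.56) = -34.62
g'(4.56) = -16.59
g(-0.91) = -5.53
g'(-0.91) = 5.95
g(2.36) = -8.10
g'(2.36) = -7.52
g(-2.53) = -20.57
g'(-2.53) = 12.62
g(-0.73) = -4.52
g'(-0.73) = 5.21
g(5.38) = -49.61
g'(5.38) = -19.97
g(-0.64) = -4.07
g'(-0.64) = 4.84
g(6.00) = -62.78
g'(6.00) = -22.52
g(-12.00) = -324.86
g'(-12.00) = 51.64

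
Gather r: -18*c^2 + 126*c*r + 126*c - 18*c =-18*c^2 + 126*c*r + 108*c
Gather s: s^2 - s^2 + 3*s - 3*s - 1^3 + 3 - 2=0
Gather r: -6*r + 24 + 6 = 30 - 6*r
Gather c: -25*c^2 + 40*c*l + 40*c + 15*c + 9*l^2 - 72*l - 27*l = -25*c^2 + c*(40*l + 55) + 9*l^2 - 99*l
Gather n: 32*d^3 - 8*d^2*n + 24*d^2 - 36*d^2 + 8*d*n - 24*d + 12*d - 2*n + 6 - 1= 32*d^3 - 12*d^2 - 12*d + n*(-8*d^2 + 8*d - 2) + 5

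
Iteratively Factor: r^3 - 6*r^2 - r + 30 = (r + 2)*(r^2 - 8*r + 15) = (r - 5)*(r + 2)*(r - 3)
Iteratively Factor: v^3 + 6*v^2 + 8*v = (v + 2)*(v^2 + 4*v) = v*(v + 2)*(v + 4)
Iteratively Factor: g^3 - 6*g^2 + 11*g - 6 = (g - 1)*(g^2 - 5*g + 6) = (g - 3)*(g - 1)*(g - 2)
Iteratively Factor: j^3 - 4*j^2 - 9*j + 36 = (j - 3)*(j^2 - j - 12) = (j - 3)*(j + 3)*(j - 4)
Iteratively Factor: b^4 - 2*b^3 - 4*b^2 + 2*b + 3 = (b - 1)*(b^3 - b^2 - 5*b - 3) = (b - 1)*(b + 1)*(b^2 - 2*b - 3) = (b - 3)*(b - 1)*(b + 1)*(b + 1)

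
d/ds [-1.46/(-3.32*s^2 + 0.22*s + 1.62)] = (0.3212 - 9.6944*s)/(-3.32*s^2 + 0.22*s + 1.62)^2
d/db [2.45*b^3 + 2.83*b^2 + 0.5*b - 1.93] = 7.35*b^2 + 5.66*b + 0.5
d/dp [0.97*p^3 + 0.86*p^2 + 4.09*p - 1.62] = 2.91*p^2 + 1.72*p + 4.09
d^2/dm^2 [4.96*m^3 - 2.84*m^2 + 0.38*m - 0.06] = 29.76*m - 5.68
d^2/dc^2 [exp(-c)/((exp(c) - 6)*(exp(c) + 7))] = (9*exp(4*c) + 11*exp(3*c) - 80*exp(2*c) - 126*exp(c) + 1764)*exp(-c)/(exp(6*c) + 3*exp(5*c) - 123*exp(4*c) - 251*exp(3*c) + 5166*exp(2*c) + 5292*exp(c) - 74088)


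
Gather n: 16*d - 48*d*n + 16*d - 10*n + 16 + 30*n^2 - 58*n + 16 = 32*d + 30*n^2 + n*(-48*d - 68) + 32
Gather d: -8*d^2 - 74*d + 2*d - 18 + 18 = -8*d^2 - 72*d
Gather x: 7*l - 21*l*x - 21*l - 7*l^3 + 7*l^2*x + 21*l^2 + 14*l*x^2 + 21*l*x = -7*l^3 + 7*l^2*x + 21*l^2 + 14*l*x^2 - 14*l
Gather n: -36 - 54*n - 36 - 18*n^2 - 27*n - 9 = -18*n^2 - 81*n - 81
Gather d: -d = -d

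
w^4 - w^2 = w^2*(w - 1)*(w + 1)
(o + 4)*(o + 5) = o^2 + 9*o + 20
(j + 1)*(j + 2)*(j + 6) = j^3 + 9*j^2 + 20*j + 12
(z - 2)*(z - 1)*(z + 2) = z^3 - z^2 - 4*z + 4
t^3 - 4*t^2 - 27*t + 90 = (t - 6)*(t - 3)*(t + 5)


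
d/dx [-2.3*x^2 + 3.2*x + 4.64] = 3.2 - 4.6*x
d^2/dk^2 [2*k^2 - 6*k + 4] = 4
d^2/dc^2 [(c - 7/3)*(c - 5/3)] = 2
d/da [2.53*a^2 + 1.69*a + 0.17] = 5.06*a + 1.69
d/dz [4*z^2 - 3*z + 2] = 8*z - 3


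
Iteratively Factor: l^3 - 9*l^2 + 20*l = (l - 4)*(l^2 - 5*l) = l*(l - 4)*(l - 5)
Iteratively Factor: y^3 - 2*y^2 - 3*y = (y - 3)*(y^2 + y) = y*(y - 3)*(y + 1)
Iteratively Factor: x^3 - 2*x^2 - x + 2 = (x - 1)*(x^2 - x - 2) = (x - 2)*(x - 1)*(x + 1)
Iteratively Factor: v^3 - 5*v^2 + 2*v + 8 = (v + 1)*(v^2 - 6*v + 8) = (v - 2)*(v + 1)*(v - 4)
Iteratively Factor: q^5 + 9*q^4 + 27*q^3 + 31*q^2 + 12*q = (q + 3)*(q^4 + 6*q^3 + 9*q^2 + 4*q) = (q + 1)*(q + 3)*(q^3 + 5*q^2 + 4*q) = (q + 1)^2*(q + 3)*(q^2 + 4*q) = (q + 1)^2*(q + 3)*(q + 4)*(q)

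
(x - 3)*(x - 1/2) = x^2 - 7*x/2 + 3/2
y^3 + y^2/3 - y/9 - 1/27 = (y - 1/3)*(y + 1/3)^2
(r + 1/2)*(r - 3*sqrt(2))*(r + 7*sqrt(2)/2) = r^3 + r^2/2 + sqrt(2)*r^2/2 - 21*r + sqrt(2)*r/4 - 21/2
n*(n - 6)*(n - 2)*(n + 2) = n^4 - 6*n^3 - 4*n^2 + 24*n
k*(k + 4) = k^2 + 4*k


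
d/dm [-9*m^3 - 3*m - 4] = -27*m^2 - 3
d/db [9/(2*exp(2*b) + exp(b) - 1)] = (-36*exp(b) - 9)*exp(b)/(2*exp(2*b) + exp(b) - 1)^2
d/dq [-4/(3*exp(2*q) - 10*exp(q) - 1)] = (24*exp(q) - 40)*exp(q)/(-3*exp(2*q) + 10*exp(q) + 1)^2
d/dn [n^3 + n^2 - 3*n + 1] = 3*n^2 + 2*n - 3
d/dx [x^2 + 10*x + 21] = 2*x + 10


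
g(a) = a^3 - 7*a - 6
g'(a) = 3*a^2 - 7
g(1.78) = -12.82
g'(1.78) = 2.51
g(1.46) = -13.11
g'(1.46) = -0.61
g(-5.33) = -120.11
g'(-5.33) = 78.23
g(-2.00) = 0.00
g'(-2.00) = 5.00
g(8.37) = 521.79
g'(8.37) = 203.17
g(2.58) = -6.89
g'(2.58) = 12.97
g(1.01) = -12.04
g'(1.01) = -3.94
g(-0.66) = -1.67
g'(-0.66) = -5.69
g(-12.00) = -1650.00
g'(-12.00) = 425.00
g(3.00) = 0.00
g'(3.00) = 20.00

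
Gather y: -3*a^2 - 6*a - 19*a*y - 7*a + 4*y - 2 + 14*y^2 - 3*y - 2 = -3*a^2 - 13*a + 14*y^2 + y*(1 - 19*a) - 4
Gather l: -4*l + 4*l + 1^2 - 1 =0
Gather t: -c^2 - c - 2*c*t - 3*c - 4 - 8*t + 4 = -c^2 - 4*c + t*(-2*c - 8)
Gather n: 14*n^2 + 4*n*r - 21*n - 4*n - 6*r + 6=14*n^2 + n*(4*r - 25) - 6*r + 6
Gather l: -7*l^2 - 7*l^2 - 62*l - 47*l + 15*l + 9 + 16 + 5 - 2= -14*l^2 - 94*l + 28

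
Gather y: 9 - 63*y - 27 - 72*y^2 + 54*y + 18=-72*y^2 - 9*y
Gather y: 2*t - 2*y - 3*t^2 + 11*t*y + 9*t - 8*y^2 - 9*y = -3*t^2 + 11*t - 8*y^2 + y*(11*t - 11)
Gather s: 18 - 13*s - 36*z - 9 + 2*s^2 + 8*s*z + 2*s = 2*s^2 + s*(8*z - 11) - 36*z + 9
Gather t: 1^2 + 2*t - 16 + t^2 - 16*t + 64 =t^2 - 14*t + 49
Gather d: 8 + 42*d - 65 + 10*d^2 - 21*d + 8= 10*d^2 + 21*d - 49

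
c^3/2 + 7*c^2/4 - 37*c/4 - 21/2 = (c/2 + 1/2)*(c - 7/2)*(c + 6)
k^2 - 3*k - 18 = (k - 6)*(k + 3)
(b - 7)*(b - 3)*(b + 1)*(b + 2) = b^4 - 7*b^3 - 7*b^2 + 43*b + 42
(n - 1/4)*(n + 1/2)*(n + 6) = n^3 + 25*n^2/4 + 11*n/8 - 3/4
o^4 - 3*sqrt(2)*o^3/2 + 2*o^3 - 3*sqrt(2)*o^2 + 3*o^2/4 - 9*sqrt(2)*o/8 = o*(o + 1/2)*(o + 3/2)*(o - 3*sqrt(2)/2)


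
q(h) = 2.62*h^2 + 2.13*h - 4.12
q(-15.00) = 553.43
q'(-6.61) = -32.51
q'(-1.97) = -8.19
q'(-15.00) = -76.47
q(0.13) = -3.80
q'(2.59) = 15.70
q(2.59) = 18.97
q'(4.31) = 24.71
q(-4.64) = 42.40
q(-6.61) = 96.27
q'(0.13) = 2.81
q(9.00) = 227.27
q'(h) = 5.24*h + 2.13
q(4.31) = 53.73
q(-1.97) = 1.85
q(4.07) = 47.95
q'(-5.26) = -25.43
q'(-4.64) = -22.18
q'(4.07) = 23.46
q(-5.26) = 57.17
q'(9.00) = 49.29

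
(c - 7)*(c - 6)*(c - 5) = c^3 - 18*c^2 + 107*c - 210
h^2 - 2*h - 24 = (h - 6)*(h + 4)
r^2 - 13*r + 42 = (r - 7)*(r - 6)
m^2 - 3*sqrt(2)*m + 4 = (m - 2*sqrt(2))*(m - sqrt(2))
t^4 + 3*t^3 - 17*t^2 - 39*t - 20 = (t - 4)*(t + 1)^2*(t + 5)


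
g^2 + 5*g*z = g*(g + 5*z)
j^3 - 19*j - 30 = (j - 5)*(j + 2)*(j + 3)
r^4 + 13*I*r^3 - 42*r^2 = r^2*(r + 6*I)*(r + 7*I)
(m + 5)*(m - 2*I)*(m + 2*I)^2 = m^4 + 5*m^3 + 2*I*m^3 + 4*m^2 + 10*I*m^2 + 20*m + 8*I*m + 40*I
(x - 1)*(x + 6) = x^2 + 5*x - 6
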